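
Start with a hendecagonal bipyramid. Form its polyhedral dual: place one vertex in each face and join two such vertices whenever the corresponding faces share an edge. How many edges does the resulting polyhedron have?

The base solid has V = 13, E = 33, F = 22.
The dual swaps V and F and preserves E: V′ = F = 22, E′ = E = 33, F′ = V = 13.

33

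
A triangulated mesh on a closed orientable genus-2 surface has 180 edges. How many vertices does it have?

58

χ = 2 − 2·2 = -2, and every face is a triangle so 3F = 2E.
F = 2E/3 = 120. Then V = -2 + E − F = -2 + 180 − 120 = 58.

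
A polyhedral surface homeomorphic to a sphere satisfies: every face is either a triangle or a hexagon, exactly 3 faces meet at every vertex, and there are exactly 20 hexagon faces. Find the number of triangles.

4

Let x be the number of triangles; then F = 20 + x.
Edge–face incidences: 2E = 6·20 + 3·x = 120 + 3x.
Every vertex has degree 3, so 3V = 2E.
Euler: V − E + F = 2 ⇒ (2E)/3 − E + (20 + x) = 2.
Multiply by 6: 2·(2E) − 3·(2E) + 6·(20 + x) = 12, i.e. 120 + 6x − (120 + 3x) = 12.
Collecting terms: 3x = 12, so x = 4.
Then 2E = 120 + 3·4 = 132, so E = 66, V = 2E/3 = 44, F = 20 + 4 = 24.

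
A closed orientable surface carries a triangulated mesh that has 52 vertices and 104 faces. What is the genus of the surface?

Every face is a triangle, so 2E = 3·104 = 312, giving E = 156.
χ = V − E + F = 52 − 156 + 104 = 0.
For a closed orientable surface χ = 2 − 2g, so g = (2 − (0))/2 = 1.

1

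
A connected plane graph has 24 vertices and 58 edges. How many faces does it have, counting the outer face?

36

Euler's formula for a connected plane graph: V − E + F = 2, so F = 2 − 24 + 58 = 36.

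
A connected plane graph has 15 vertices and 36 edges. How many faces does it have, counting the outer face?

Euler's formula for a connected plane graph: V − E + F = 2, so F = 2 − 15 + 36 = 23.

23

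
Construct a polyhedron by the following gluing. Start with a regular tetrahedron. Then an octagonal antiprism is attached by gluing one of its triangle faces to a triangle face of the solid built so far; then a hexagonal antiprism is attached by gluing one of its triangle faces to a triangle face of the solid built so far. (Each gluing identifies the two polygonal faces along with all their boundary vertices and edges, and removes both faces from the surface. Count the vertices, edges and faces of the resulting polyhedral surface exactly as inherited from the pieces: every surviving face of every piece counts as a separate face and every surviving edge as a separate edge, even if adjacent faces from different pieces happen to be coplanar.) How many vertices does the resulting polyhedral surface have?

A regular tetrahedron: V=4, E=6, F=4.
Attach an octagonal antiprism (V=16, E=32, F=18) along a 3-gon: merge 3 vertices and 3 edges, delete both glued faces → V=17, E=35, F=20.
Attach a hexagonal antiprism (V=12, E=24, F=14) along a 3-gon: merge 3 vertices and 3 edges, delete both glued faces → V=26, E=56, F=32.
Check: V − E + F = 26 − 56 + 32 = 2.

26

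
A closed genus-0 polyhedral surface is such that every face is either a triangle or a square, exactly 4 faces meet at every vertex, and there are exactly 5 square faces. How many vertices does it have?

Let x be the number of triangles; then F = 5 + x.
Edge–face incidences: 2E = 4·5 + 3·x = 20 + 3x.
Every vertex has degree 4, so 4V = 2E.
Euler: V − E + F = 2 ⇒ (2E)/4 − E + (5 + x) = 2.
Multiply by 8: 2·(2E) − 4·(2E) + 8·(5 + x) = 16, i.e. 40 + 8x − 2·(20 + 3x) = 16.
Collecting terms: 2x = 16, so x = 8.
Then 2E = 20 + 3·8 = 44, so E = 22, V = 2E/4 = 11, F = 5 + 8 = 13.

11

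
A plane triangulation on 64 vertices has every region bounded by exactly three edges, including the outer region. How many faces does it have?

In a plane triangulation 3F = 2E and V − E + F = 2, so F = 2V − 4 = 2·64 − 4 = 124.

124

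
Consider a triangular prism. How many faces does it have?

5

A prism on an n-gon has two n-gon bases and n rectangular sides: V = 2·3 = 6, E = 3·3 = 9, F = 3 + 2 = 5.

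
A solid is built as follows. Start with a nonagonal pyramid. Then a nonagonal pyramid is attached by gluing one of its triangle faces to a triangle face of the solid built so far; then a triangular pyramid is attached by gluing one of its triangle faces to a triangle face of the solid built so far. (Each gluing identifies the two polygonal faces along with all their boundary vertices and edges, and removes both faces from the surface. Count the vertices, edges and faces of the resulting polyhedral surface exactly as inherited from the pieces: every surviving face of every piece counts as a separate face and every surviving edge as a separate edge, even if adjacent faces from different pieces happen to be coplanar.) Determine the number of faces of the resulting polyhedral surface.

A nonagonal pyramid: V=10, E=18, F=10.
Attach a nonagonal pyramid (V=10, E=18, F=10) along a 3-gon: merge 3 vertices and 3 edges, delete both glued faces → V=17, E=33, F=18.
Attach a triangular pyramid (V=4, E=6, F=4) along a 3-gon: merge 3 vertices and 3 edges, delete both glued faces → V=18, E=36, F=20.
Check: V − E + F = 18 − 36 + 20 = 2.

20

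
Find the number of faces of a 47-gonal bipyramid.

A bipyramid over an n-gon has 2n triangular faces and n + 2 vertices: V = 47 + 2 = 49, E = 3·47 = 141, F = 2·47 = 94.

94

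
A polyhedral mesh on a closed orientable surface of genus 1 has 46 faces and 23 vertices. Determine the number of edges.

For a closed orientable surface of genus 1, χ = 2 − 2·1 = 0.
E = V + F − (0) = 23 + 46 − (0) = 69.

69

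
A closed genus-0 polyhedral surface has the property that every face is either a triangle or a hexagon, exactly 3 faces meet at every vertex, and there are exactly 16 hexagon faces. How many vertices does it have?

Let x be the number of triangles; then F = 16 + x.
Edge–face incidences: 2E = 6·16 + 3·x = 96 + 3x.
Every vertex has degree 3, so 3V = 2E.
Euler: V − E + F = 2 ⇒ (2E)/3 − E + (16 + x) = 2.
Multiply by 6: 2·(2E) − 3·(2E) + 6·(16 + x) = 12, i.e. 96 + 6x − (96 + 3x) = 12.
Collecting terms: 3x = 12, so x = 4.
Then 2E = 96 + 3·4 = 108, so E = 54, V = 2E/3 = 36, F = 16 + 4 = 20.

36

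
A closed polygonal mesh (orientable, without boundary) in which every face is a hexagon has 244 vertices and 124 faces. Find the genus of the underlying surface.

3

Every face is a hexagon, so 2E = 6·124 = 744, giving E = 372.
χ = V − E + F = 244 − 372 + 124 = -4.
For a closed orientable surface χ = 2 − 2g, so g = (2 − (-4))/2 = 3.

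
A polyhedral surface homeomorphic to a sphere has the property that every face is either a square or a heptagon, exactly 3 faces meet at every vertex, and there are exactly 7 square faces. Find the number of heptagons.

2

Let x be the number of heptagons; then F = 7 + x.
Edge–face incidences: 2E = 4·7 + 7·x = 28 + 7x.
Every vertex has degree 3, so 3V = 2E.
Euler: V − E + F = 2 ⇒ (2E)/3 − E + (7 + x) = 2.
Multiply by 6: 2·(2E) − 3·(2E) + 6·(7 + x) = 12, i.e. 42 + 6x − (28 + 7x) = 12.
Collecting terms: −x + 14 = 12, so −x = −2, so x = 2.
Then 2E = 28 + 7·2 = 42, so E = 21, V = 2E/3 = 14, F = 7 + 2 = 9.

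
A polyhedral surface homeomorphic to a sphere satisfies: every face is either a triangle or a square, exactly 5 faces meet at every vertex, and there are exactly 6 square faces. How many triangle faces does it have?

Let x be the number of triangles; then F = 6 + x.
Edge–face incidences: 2E = 4·6 + 3·x = 24 + 3x.
Every vertex has degree 5, so 5V = 2E.
Euler: V − E + F = 2 ⇒ (2E)/5 − E + (6 + x) = 2.
Multiply by 10: 2·(2E) − 5·(2E) + 10·(6 + x) = 20, i.e. 60 + 10x − 3·(24 + 3x) = 20.
Collecting terms: x − 12 = 20, so x = 32.
Then 2E = 24 + 3·32 = 120, so E = 60, V = 2E/5 = 24, F = 6 + 32 = 38.

32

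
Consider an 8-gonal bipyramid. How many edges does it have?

A bipyramid over an n-gon has 2n triangular faces and n + 2 vertices: V = 8 + 2 = 10, E = 3·8 = 24, F = 2·8 = 16.
Check: V − E + F = 10 − 24 + 16 = 2.

24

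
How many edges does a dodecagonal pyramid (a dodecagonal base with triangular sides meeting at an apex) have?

A pyramid on an n-gon base has one n-gon and n triangles: V = 12 + 1 = 13, E = 2·12 = 24, F = 12 + 1 = 13.

24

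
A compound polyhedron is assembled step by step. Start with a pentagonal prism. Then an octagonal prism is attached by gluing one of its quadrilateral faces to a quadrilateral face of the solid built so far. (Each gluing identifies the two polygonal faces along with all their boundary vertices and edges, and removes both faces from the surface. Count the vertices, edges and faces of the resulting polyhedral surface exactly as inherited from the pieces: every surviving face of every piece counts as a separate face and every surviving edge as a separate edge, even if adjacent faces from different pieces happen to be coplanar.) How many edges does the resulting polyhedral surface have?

A pentagonal prism: V=10, E=15, F=7.
Attach an octagonal prism (V=16, E=24, F=10) along a 4-gon: merge 4 vertices and 4 edges, delete both glued faces → V=22, E=35, F=15.
Check: V − E + F = 22 − 35 + 15 = 2.

35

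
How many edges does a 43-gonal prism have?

129

A prism on an n-gon has two n-gon bases and n rectangular sides: V = 2·43 = 86, E = 3·43 = 129, F = 43 + 2 = 45.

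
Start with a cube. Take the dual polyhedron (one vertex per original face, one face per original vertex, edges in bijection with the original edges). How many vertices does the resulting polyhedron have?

The base solid has V = 8, E = 12, F = 6.
The dual swaps V and F and preserves E: V′ = F = 6, E′ = E = 12, F′ = V = 8.

6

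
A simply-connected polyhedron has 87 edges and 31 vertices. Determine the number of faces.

Here V − E + F = 2.
F = 2 − V + E = 2 − 31 + 87 = 58.

58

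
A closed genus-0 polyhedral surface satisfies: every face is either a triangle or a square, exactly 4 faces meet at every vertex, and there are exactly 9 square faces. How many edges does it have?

Let x be the number of triangles; then F = 9 + x.
Edge–face incidences: 2E = 4·9 + 3·x = 36 + 3x.
Every vertex has degree 4, so 4V = 2E.
Euler: V − E + F = 2 ⇒ (2E)/4 − E + (9 + x) = 2.
Multiply by 8: 2·(2E) − 4·(2E) + 8·(9 + x) = 16, i.e. 72 + 8x − 2·(36 + 3x) = 16.
Collecting terms: 2x = 16, so x = 8.
Then 2E = 36 + 3·8 = 60, so E = 30, V = 2E/4 = 15, F = 9 + 8 = 17.

30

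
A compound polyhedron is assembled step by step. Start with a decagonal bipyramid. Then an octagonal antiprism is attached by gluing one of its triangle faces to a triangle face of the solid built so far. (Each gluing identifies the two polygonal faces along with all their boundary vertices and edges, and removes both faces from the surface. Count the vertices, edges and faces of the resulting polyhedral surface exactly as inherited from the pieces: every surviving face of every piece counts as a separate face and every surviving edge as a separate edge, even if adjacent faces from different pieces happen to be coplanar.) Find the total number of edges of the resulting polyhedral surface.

59

A decagonal bipyramid: V=12, E=30, F=20.
Attach an octagonal antiprism (V=16, E=32, F=18) along a 3-gon: merge 3 vertices and 3 edges, delete both glued faces → V=25, E=59, F=36.
Check: V − E + F = 25 − 59 + 36 = 2.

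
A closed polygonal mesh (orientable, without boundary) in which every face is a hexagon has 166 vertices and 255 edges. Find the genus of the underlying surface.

Every face is a hexagon and each edge borders two faces, so 6F = 2·255, giving F = 85.
χ = V − E + F = 166 − 255 + 85 = -4.
For a closed orientable surface χ = 2 − 2g, so g = (2 − (-4))/2 = 3.

3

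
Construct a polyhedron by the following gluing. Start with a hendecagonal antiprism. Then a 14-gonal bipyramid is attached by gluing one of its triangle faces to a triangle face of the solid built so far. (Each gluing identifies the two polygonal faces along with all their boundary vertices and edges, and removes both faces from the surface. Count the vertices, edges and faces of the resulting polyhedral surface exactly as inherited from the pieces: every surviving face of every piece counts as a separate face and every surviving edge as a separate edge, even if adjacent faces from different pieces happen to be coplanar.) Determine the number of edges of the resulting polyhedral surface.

83

A hendecagonal antiprism: V=22, E=44, F=24.
Attach a 14-gonal bipyramid (V=16, E=42, F=28) along a 3-gon: merge 3 vertices and 3 edges, delete both glued faces → V=35, E=83, F=50.
Check: V − E + F = 35 − 83 + 50 = 2.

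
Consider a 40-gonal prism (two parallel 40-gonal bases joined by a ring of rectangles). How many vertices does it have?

80

A prism on an n-gon has two n-gon bases and n rectangular sides: V = 2·40 = 80, E = 3·40 = 120, F = 40 + 2 = 42.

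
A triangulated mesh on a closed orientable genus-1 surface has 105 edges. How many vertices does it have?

χ = 2 − 2·1 = 0, and every face is a triangle so 3F = 2E.
F = 2E/3 = 70. Then V = 0 + E − F = 0 + 105 − 70 = 35.

35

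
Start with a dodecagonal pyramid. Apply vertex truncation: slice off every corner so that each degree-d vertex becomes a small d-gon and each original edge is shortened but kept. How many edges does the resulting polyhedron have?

The base solid has V = 13, E = 24, F = 13.
Truncation replaces each original edge-end by a new vertex, so V′ = 2E = 48.
Each original edge survives, and each old vertex of degree d contributes d new edges; summing degrees gives Σd = 2E, so E′ = E + 2E = 3E = 72.
Each original face survives and each original vertex becomes one new face: F′ = F + V = 26.

72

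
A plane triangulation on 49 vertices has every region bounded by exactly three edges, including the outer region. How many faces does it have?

94

In a plane triangulation 3F = 2E and V − E + F = 2, so F = 2V − 4 = 2·49 − 4 = 94.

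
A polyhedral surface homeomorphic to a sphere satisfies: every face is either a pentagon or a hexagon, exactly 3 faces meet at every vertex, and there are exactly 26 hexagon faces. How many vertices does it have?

72

Let x be the number of pentagons; then F = 26 + x.
Edge–face incidences: 2E = 6·26 + 5·x = 156 + 5x.
Every vertex has degree 3, so 3V = 2E.
Euler: V − E + F = 2 ⇒ (2E)/3 − E + (26 + x) = 2.
Multiply by 6: 2·(2E) − 3·(2E) + 6·(26 + x) = 12, i.e. 156 + 6x − (156 + 5x) = 12.
Collecting terms: x = 12.
Then 2E = 156 + 5·12 = 216, so E = 108, V = 2E/3 = 72, F = 26 + 12 = 38.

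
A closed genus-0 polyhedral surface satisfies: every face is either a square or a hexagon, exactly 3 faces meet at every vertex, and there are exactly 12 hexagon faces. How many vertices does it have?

32

Let x be the number of squares; then F = 12 + x.
Edge–face incidences: 2E = 6·12 + 4·x = 72 + 4x.
Every vertex has degree 3, so 3V = 2E.
Euler: V − E + F = 2 ⇒ (2E)/3 − E + (12 + x) = 2.
Multiply by 6: 2·(2E) − 3·(2E) + 6·(12 + x) = 12, i.e. 72 + 6x − (72 + 4x) = 12.
Collecting terms: 2x = 12, so x = 6.
Then 2E = 72 + 4·6 = 96, so E = 48, V = 2E/3 = 32, F = 12 + 6 = 18.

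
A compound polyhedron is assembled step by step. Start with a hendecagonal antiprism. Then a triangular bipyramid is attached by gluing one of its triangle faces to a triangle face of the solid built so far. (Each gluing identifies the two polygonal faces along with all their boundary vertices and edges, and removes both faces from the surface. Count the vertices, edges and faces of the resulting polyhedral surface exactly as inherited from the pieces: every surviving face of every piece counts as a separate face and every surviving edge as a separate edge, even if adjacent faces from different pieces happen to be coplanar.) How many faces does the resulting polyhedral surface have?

28

A hendecagonal antiprism: V=22, E=44, F=24.
Attach a triangular bipyramid (V=5, E=9, F=6) along a 3-gon: merge 3 vertices and 3 edges, delete both glued faces → V=24, E=50, F=28.
Check: V − E + F = 24 − 50 + 28 = 2.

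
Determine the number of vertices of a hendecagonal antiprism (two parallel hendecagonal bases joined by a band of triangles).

22

An antiprism on an n-gon has two n-gon caps and 2n triangles: V = 2·11 = 22, E = 4·11 = 44, F = 2·11 + 2 = 24.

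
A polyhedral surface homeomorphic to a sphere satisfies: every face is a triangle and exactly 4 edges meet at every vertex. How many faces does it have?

Each face has 3 edges and each edge borders two faces, so 2E = 3F.
Each vertex has degree 4, so 4V = 2E and hence V = 3F/4.
Euler: V − E + F = 2 ⇒ (3F/4) − (3F/2) + F = 2.
Multiply by 8: (6 − 12 + 8)F = 16, i.e. 2F = 16.
So F = 8, E = 3·8/2 = 12, V = 3·8/4 = 6.

8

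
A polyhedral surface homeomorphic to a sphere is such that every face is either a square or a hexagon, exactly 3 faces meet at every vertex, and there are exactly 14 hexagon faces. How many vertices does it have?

Let x be the number of squares; then F = 14 + x.
Edge–face incidences: 2E = 6·14 + 4·x = 84 + 4x.
Every vertex has degree 3, so 3V = 2E.
Euler: V − E + F = 2 ⇒ (2E)/3 − E + (14 + x) = 2.
Multiply by 6: 2·(2E) − 3·(2E) + 6·(14 + x) = 12, i.e. 84 + 6x − (84 + 4x) = 12.
Collecting terms: 2x = 12, so x = 6.
Then 2E = 84 + 4·6 = 108, so E = 54, V = 2E/3 = 36, F = 14 + 6 = 20.

36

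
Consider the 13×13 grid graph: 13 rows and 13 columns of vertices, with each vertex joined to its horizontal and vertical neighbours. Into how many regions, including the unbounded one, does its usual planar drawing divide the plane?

The grid has V = 13·13 = 169 vertices and E = 13·12 + 13·12 = 312 edges.
F = 2 − V + E = 2 − 169 + 312 = 145.

145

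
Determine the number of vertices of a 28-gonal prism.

A prism on an n-gon has two n-gon bases and n rectangular sides: V = 2·28 = 56, E = 3·28 = 84, F = 28 + 2 = 30.
Check: V − E + F = 56 − 84 + 30 = 2.

56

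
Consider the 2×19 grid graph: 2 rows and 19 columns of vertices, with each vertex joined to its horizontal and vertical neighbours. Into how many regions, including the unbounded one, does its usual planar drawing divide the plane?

The grid has V = 2·19 = 38 vertices and E = 2·18 + 19·1 = 55 edges.
F = 2 − V + E = 2 − 38 + 55 = 19.

19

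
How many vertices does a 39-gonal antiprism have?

An antiprism on an n-gon has two n-gon caps and 2n triangles: V = 2·39 = 78, E = 4·39 = 156, F = 2·39 + 2 = 80.

78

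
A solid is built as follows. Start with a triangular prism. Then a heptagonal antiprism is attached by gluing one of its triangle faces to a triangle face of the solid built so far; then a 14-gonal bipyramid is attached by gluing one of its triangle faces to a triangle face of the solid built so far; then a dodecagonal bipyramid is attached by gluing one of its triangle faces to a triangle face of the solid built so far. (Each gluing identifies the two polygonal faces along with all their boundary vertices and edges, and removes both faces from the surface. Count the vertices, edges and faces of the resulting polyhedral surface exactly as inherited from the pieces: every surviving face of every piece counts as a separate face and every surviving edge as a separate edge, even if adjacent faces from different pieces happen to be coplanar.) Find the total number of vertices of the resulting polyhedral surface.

A triangular prism: V=6, E=9, F=5.
Attach a heptagonal antiprism (V=14, E=28, F=16) along a 3-gon: merge 3 vertices and 3 edges, delete both glued faces → V=17, E=34, F=19.
Attach a 14-gonal bipyramid (V=16, E=42, F=28) along a 3-gon: merge 3 vertices and 3 edges, delete both glued faces → V=30, E=73, F=45.
Attach a dodecagonal bipyramid (V=14, E=36, F=24) along a 3-gon: merge 3 vertices and 3 edges, delete both glued faces → V=41, E=106, F=67.
Check: V − E + F = 41 − 106 + 67 = 2.

41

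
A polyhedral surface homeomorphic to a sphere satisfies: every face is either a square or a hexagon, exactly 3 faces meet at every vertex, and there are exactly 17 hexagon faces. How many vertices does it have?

42

Let x be the number of squares; then F = 17 + x.
Edge–face incidences: 2E = 6·17 + 4·x = 102 + 4x.
Every vertex has degree 3, so 3V = 2E.
Euler: V − E + F = 2 ⇒ (2E)/3 − E + (17 + x) = 2.
Multiply by 6: 2·(2E) − 3·(2E) + 6·(17 + x) = 12, i.e. 102 + 6x − (102 + 4x) = 12.
Collecting terms: 2x = 12, so x = 6.
Then 2E = 102 + 4·6 = 126, so E = 63, V = 2E/3 = 42, F = 17 + 6 = 23.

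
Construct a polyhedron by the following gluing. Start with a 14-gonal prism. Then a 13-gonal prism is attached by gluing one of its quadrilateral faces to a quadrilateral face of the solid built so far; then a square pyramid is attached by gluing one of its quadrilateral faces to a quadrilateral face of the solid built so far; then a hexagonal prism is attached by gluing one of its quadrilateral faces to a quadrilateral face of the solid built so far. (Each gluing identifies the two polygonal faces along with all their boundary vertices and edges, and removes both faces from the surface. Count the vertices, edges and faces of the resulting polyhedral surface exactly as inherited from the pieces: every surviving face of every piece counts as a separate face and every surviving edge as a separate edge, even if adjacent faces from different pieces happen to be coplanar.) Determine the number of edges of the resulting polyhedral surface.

95

A 14-gonal prism: V=28, E=42, F=16.
Attach a 13-gonal prism (V=26, E=39, F=15) along a 4-gon: merge 4 vertices and 4 edges, delete both glued faces → V=50, E=77, F=29.
Attach a square pyramid (V=5, E=8, F=5) along a 4-gon: merge 4 vertices and 4 edges, delete both glued faces → V=51, E=81, F=32.
Attach a hexagonal prism (V=12, E=18, F=8) along a 4-gon: merge 4 vertices and 4 edges, delete both glued faces → V=59, E=95, F=38.
Check: V − E + F = 59 − 95 + 38 = 2.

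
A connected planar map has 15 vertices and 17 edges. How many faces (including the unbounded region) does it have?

4

Euler's formula for a connected plane graph: V − E + F = 2, so F = 2 − 15 + 17 = 4.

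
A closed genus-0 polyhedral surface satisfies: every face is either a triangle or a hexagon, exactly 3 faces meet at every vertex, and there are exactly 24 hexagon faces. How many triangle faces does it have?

4

Let x be the number of triangles; then F = 24 + x.
Edge–face incidences: 2E = 6·24 + 3·x = 144 + 3x.
Every vertex has degree 3, so 3V = 2E.
Euler: V − E + F = 2 ⇒ (2E)/3 − E + (24 + x) = 2.
Multiply by 6: 2·(2E) − 3·(2E) + 6·(24 + x) = 12, i.e. 144 + 6x − (144 + 3x) = 12.
Collecting terms: 3x = 12, so x = 4.
Then 2E = 144 + 3·4 = 156, so E = 78, V = 2E/3 = 52, F = 24 + 4 = 28.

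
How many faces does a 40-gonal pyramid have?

41

A pyramid on an n-gon base has one n-gon and n triangles: V = 40 + 1 = 41, E = 2·40 = 80, F = 40 + 1 = 41.
Check: V − E + F = 41 − 80 + 41 = 2.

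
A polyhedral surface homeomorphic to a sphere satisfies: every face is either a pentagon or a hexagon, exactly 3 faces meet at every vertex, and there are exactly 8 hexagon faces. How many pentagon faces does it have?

Let x be the number of pentagons; then F = 8 + x.
Edge–face incidences: 2E = 6·8 + 5·x = 48 + 5x.
Every vertex has degree 3, so 3V = 2E.
Euler: V − E + F = 2 ⇒ (2E)/3 − E + (8 + x) = 2.
Multiply by 6: 2·(2E) − 3·(2E) + 6·(8 + x) = 12, i.e. 48 + 6x − (48 + 5x) = 12.
Collecting terms: x = 12.
Then 2E = 48 + 5·12 = 108, so E = 54, V = 2E/3 = 36, F = 8 + 12 = 20.

12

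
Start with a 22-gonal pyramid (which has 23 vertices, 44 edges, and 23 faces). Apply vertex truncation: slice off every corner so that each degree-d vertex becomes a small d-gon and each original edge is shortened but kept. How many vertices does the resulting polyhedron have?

Truncation replaces each original edge-end by a new vertex, so V′ = 2E = 88.
Each original edge survives, and each old vertex of degree d contributes d new edges; summing degrees gives Σd = 2E, so E′ = E + 2E = 3E = 132.
Each original face survives and each original vertex becomes one new face: F′ = F + V = 46.

88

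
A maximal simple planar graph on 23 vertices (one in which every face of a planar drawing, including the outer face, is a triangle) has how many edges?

In a plane triangulation 3F = 2E and V − E + F = 2, so E = 3V − 6 = 3·23 − 6 = 63.

63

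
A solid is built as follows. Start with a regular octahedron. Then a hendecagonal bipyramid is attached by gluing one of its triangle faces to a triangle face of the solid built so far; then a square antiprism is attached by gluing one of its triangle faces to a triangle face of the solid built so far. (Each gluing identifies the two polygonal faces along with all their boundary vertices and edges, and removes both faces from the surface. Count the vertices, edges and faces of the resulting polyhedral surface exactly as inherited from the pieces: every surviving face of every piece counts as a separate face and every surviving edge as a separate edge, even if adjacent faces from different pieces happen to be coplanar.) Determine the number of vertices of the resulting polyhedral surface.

21

A regular octahedron: V=6, E=12, F=8.
Attach a hendecagonal bipyramid (V=13, E=33, F=22) along a 3-gon: merge 3 vertices and 3 edges, delete both glued faces → V=16, E=42, F=28.
Attach a square antiprism (V=8, E=16, F=10) along a 3-gon: merge 3 vertices and 3 edges, delete both glued faces → V=21, E=55, F=36.
Check: V − E + F = 21 − 55 + 36 = 2.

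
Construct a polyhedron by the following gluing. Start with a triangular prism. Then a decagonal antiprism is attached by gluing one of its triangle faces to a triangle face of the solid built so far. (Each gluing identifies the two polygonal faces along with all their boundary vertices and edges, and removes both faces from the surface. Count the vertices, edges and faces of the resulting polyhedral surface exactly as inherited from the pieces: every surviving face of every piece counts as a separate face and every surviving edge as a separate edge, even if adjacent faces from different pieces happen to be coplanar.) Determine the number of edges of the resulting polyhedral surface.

A triangular prism: V=6, E=9, F=5.
Attach a decagonal antiprism (V=20, E=40, F=22) along a 3-gon: merge 3 vertices and 3 edges, delete both glued faces → V=23, E=46, F=25.
Check: V − E + F = 23 − 46 + 25 = 2.

46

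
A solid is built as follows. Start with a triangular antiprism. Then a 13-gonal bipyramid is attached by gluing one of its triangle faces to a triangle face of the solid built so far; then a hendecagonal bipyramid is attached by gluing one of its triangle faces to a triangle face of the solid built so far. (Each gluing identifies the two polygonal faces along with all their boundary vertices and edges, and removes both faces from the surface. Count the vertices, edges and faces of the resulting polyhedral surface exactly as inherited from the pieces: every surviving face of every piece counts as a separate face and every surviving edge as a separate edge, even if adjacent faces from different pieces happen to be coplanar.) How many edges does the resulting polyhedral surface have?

78

A triangular antiprism: V=6, E=12, F=8.
Attach a 13-gonal bipyramid (V=15, E=39, F=26) along a 3-gon: merge 3 vertices and 3 edges, delete both glued faces → V=18, E=48, F=32.
Attach a hendecagonal bipyramid (V=13, E=33, F=22) along a 3-gon: merge 3 vertices and 3 edges, delete both glued faces → V=28, E=78, F=52.
Check: V − E + F = 28 − 78 + 52 = 2.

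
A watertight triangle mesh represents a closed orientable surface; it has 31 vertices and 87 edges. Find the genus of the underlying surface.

0

Every face is a triangle and each edge borders two faces, so 3F = 2·87, giving F = 58.
χ = V − E + F = 31 − 87 + 58 = 2.
For a closed orientable surface χ = 2 − 2g, so g = (2 − (2))/2 = 0.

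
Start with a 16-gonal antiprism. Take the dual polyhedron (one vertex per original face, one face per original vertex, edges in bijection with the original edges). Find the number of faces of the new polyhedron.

32

The base solid has V = 32, E = 64, F = 34.
The dual swaps V and F and preserves E: V′ = F = 34, E′ = E = 64, F′ = V = 32.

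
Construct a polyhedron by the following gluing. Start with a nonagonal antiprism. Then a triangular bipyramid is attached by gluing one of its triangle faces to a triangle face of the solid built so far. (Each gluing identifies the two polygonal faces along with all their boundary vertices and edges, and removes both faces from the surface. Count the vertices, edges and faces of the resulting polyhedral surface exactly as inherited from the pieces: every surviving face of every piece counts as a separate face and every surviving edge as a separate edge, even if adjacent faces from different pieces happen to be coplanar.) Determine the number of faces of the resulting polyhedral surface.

24

A nonagonal antiprism: V=18, E=36, F=20.
Attach a triangular bipyramid (V=5, E=9, F=6) along a 3-gon: merge 3 vertices and 3 edges, delete both glued faces → V=20, E=42, F=24.
Check: V − E + F = 20 − 42 + 24 = 2.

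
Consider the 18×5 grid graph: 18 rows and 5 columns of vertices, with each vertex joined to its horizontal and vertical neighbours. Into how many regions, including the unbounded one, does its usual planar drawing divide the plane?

69

The grid has V = 18·5 = 90 vertices and E = 18·4 + 5·17 = 157 edges.
F = 2 − V + E = 2 − 90 + 157 = 69.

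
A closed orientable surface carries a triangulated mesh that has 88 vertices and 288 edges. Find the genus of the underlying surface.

5

Every face is a triangle and each edge borders two faces, so 3F = 2·288, giving F = 192.
χ = V − E + F = 88 − 288 + 192 = -8.
For a closed orientable surface χ = 2 − 2g, so g = (2 − (-8))/2 = 5.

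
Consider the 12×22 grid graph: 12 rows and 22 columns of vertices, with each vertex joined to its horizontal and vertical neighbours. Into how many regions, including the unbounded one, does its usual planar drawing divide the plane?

The grid has V = 12·22 = 264 vertices and E = 12·21 + 22·11 = 494 edges.
F = 2 − V + E = 2 − 264 + 494 = 232.

232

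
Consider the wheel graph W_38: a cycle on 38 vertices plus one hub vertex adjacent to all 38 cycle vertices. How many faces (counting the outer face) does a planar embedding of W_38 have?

W_38 has V = 38 + 1 = 39 vertices and E = 2·38 = 76 edges.
By Euler's formula F = 2 − V + E = 2 − 39 + 76 = 39.

39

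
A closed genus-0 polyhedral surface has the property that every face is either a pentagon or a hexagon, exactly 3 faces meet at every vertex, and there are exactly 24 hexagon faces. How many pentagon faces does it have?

Let x be the number of pentagons; then F = 24 + x.
Edge–face incidences: 2E = 6·24 + 5·x = 144 + 5x.
Every vertex has degree 3, so 3V = 2E.
Euler: V − E + F = 2 ⇒ (2E)/3 − E + (24 + x) = 2.
Multiply by 6: 2·(2E) − 3·(2E) + 6·(24 + x) = 12, i.e. 144 + 6x − (144 + 5x) = 12.
Collecting terms: x = 12.
Then 2E = 144 + 5·12 = 204, so E = 102, V = 2E/3 = 68, F = 24 + 12 = 36.

12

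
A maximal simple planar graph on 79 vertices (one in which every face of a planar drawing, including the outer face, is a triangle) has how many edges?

231

In a plane triangulation 3F = 2E and V − E + F = 2, so E = 3V − 6 = 3·79 − 6 = 231.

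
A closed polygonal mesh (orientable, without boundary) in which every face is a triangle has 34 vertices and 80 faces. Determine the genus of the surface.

Every face is a triangle, so 2E = 3·80 = 240, giving E = 120.
χ = V − E + F = 34 − 120 + 80 = -6.
For a closed orientable surface χ = 2 − 2g, so g = (2 − (-6))/2 = 4.

4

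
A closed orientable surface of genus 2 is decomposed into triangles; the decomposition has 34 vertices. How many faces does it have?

χ = 2 − 2·2 = -2, and every face is a triangle so 3F = 2E.
V − E + F = -2 with E = 3F/2 gives 34 − (3/2 − 1)·F = -2, so F = 72 and E = 108.

72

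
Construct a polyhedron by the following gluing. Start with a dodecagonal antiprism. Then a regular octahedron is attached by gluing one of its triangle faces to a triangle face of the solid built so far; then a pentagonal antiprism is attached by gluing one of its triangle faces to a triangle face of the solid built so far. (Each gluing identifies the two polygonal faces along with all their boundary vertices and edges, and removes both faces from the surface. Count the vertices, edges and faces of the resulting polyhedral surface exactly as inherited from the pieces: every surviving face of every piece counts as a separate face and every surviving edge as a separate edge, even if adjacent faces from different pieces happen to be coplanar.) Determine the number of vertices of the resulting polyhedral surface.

A dodecagonal antiprism: V=24, E=48, F=26.
Attach a regular octahedron (V=6, E=12, F=8) along a 3-gon: merge 3 vertices and 3 edges, delete both glued faces → V=27, E=57, F=32.
Attach a pentagonal antiprism (V=10, E=20, F=12) along a 3-gon: merge 3 vertices and 3 edges, delete both glued faces → V=34, E=74, F=42.
Check: V − E + F = 34 − 74 + 42 = 2.

34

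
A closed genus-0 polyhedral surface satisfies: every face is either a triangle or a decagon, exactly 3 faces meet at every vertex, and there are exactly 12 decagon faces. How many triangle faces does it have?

Let x be the number of triangles; then F = 12 + x.
Edge–face incidences: 2E = 10·12 + 3·x = 120 + 3x.
Every vertex has degree 3, so 3V = 2E.
Euler: V − E + F = 2 ⇒ (2E)/3 − E + (12 + x) = 2.
Multiply by 6: 2·(2E) − 3·(2E) + 6·(12 + x) = 12, i.e. 72 + 6x − (120 + 3x) = 12.
Collecting terms: 3x − 48 = 12, so 3x = 60, so x = 20.
Then 2E = 120 + 3·20 = 180, so E = 90, V = 2E/3 = 60, F = 12 + 20 = 32.

20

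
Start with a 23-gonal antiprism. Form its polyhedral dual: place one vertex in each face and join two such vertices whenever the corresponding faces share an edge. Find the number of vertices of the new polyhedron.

The base solid has V = 46, E = 92, F = 48.
The dual swaps V and F and preserves E: V′ = F = 48, E′ = E = 92, F′ = V = 46.

48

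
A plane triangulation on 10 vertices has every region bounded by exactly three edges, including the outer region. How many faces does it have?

16

In a plane triangulation 3F = 2E and V − E + F = 2, so F = 2V − 4 = 2·10 − 4 = 16.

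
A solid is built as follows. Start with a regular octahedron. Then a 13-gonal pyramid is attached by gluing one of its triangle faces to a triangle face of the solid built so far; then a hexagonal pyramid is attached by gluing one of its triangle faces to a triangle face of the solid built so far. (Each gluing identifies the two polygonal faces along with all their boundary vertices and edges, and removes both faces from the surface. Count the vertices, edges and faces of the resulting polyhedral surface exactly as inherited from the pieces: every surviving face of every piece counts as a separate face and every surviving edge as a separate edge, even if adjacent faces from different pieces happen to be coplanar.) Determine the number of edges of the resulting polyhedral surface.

44

A regular octahedron: V=6, E=12, F=8.
Attach a 13-gonal pyramid (V=14, E=26, F=14) along a 3-gon: merge 3 vertices and 3 edges, delete both glued faces → V=17, E=35, F=20.
Attach a hexagonal pyramid (V=7, E=12, F=7) along a 3-gon: merge 3 vertices and 3 edges, delete both glued faces → V=21, E=44, F=25.
Check: V − E + F = 21 − 44 + 25 = 2.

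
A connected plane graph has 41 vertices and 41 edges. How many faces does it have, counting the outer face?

2

Euler's formula for a connected plane graph: V − E + F = 2, so F = 2 − 41 + 41 = 2.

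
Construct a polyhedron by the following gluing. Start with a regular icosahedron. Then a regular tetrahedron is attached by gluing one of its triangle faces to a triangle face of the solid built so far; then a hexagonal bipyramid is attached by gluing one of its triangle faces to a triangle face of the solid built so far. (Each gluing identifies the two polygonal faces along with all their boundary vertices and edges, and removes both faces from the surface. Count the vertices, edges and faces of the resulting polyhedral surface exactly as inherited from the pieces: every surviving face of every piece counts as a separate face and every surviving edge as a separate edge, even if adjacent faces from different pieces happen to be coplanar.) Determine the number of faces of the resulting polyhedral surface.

A regular icosahedron: V=12, E=30, F=20.
Attach a regular tetrahedron (V=4, E=6, F=4) along a 3-gon: merge 3 vertices and 3 edges, delete both glued faces → V=13, E=33, F=22.
Attach a hexagonal bipyramid (V=8, E=18, F=12) along a 3-gon: merge 3 vertices and 3 edges, delete both glued faces → V=18, E=48, F=32.
Check: V − E + F = 18 − 48 + 32 = 2.

32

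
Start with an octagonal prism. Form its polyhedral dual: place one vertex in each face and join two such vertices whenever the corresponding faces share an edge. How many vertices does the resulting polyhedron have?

The base solid has V = 16, E = 24, F = 10.
The dual swaps V and F and preserves E: V′ = F = 10, E′ = E = 24, F′ = V = 16.

10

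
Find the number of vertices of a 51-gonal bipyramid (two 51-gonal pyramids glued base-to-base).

53

A bipyramid over an n-gon has 2n triangular faces and n + 2 vertices: V = 51 + 2 = 53, E = 3·51 = 153, F = 2·51 = 102.
Check: V − E + F = 53 − 153 + 102 = 2.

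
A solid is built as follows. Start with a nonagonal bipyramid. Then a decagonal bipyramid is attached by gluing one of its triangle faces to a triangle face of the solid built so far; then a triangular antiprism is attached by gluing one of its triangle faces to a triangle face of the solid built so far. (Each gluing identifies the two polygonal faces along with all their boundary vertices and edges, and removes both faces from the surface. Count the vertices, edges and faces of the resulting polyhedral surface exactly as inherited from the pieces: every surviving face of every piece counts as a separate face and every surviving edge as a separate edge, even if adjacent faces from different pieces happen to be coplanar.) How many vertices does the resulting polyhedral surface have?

23

A nonagonal bipyramid: V=11, E=27, F=18.
Attach a decagonal bipyramid (V=12, E=30, F=20) along a 3-gon: merge 3 vertices and 3 edges, delete both glued faces → V=20, E=54, F=36.
Attach a triangular antiprism (V=6, E=12, F=8) along a 3-gon: merge 3 vertices and 3 edges, delete both glued faces → V=23, E=63, F=42.
Check: V − E + F = 23 − 63 + 42 = 2.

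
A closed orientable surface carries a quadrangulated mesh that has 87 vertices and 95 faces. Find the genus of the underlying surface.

Every face is a square, so 2E = 4·95 = 380, giving E = 190.
χ = V − E + F = 87 − 190 + 95 = -8.
For a closed orientable surface χ = 2 − 2g, so g = (2 − (-8))/2 = 5.

5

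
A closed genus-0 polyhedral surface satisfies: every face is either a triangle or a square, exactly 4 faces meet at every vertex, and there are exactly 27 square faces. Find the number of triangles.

8

Let x be the number of triangles; then F = 27 + x.
Edge–face incidences: 2E = 4·27 + 3·x = 108 + 3x.
Every vertex has degree 4, so 4V = 2E.
Euler: V − E + F = 2 ⇒ (2E)/4 − E + (27 + x) = 2.
Multiply by 8: 2·(2E) − 4·(2E) + 8·(27 + x) = 16, i.e. 216 + 8x − 2·(108 + 3x) = 16.
Collecting terms: 2x = 16, so x = 8.
Then 2E = 108 + 3·8 = 132, so E = 66, V = 2E/4 = 33, F = 27 + 8 = 35.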